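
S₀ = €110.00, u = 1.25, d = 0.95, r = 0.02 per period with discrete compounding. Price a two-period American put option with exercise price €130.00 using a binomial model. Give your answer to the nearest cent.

Risk-neutral probability p = (1 + 0.02 − 0.95)/(1.25 − 0.95) = 0.0700/0.3000 = 0.2333
Terminal stock prices: S_uu = 171.9, S_ud = 130.6, S_dd = 99.27
Terminal payoffs (K − S): max(-41.88, 0) = 0, max(-0.625, 0) = 0, max(30.73, 0) = 30.73
Node u (S = 137.5): continuation = 1/1.02·[0.2333·0.0000 + 0.7667·0.0000] = 0.0000; exercise value = 0.0000 ≤ continuation, so V_u = 0.0000
Node d (S = 104.5): continuation = 1/1.02·[0.2333·0.0000 + 0.7667·30.7250] = 23.0940; exercise value = 25.5000 > continuation, so V_d = 25.5000 (exercise)
Node 0 (S = 110): continuation = 1/1.02·[0.2333·0.0000 + 0.7667·25.5000] = 19.1667; exercise value = 20.0000 > continuation, so V_0 = 20.0000 (exercise)

€20.00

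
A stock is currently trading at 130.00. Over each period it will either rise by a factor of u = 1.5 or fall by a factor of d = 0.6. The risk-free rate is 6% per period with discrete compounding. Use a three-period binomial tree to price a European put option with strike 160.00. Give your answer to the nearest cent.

40.57

Risk-neutral probability p = (1 + 0.06 − 0.6)/(1.5 − 0.6) = 0.4600/0.9000 = 0.5111
Terminal stock prices: S_uuu = 438.8, S_uud = 175.5, S_udd = 70.2, S_ddd = 28.08
Terminal payoffs (K − S): max(-278.8, 0) = 0, max(-15.5, 0) = 0, max(89.8, 0) = 89.8, max(131.9, 0) = 131.9
Node uu (S = 292.5): V_uu = 1/1.06·[0.5111·0.0000 + 0.4889·0.0000] = 0.0000
Node ud (S = 117): V_ud = 1/1.06·[0.5111·0.0000 + 0.4889·89.8000] = 41.4172
Node dd (S = 46.8): V_dd = 1/1.06·[0.5111·89.8000 + 0.4889·131.9200] = 104.1434
Node u (S = 195): V_u = 1/1.06·[0.5111·0.0000 + 0.4889·41.4172] = 19.1023
Node d (S = 78): V_d = 1/1.06·[0.5111·41.4172 + 0.4889·104.1434] = 68.0031
Node 0 (S = 130): V_0 = 1/1.06·[0.5111·19.1023 + 0.4889·68.0031] = 40.5749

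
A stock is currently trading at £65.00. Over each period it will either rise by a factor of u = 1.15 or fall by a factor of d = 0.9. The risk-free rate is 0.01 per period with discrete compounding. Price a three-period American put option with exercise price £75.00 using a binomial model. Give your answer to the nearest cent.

£11.08

Risk-neutral probability p = (1 + 0.01 − 0.9)/(1.15 − 0.9) = 0.1100/0.2500 = 0.4400
Terminal stock prices: S_uuu = 98.86, S_uud = 77.37, S_udd = 60.55, S_ddd = 47.39
Terminal payoffs (K − S): max(-23.86, 0) = 0, max(-2.366, 0) = 0, max(14.45, 0) = 14.45, max(27.61, 0) = 27.61
Node uu (S = 85.96): continuation = 1/1.01·[0.4400·0.0000 + 0.5600·0.0000] = 0.0000; exercise value = 0.0000 ≤ continuation, so V_uu = 0.0000
Node ud (S = 67.28): continuation = 1/1.01·[0.4400·0.0000 + 0.5600·14.4525] = 8.0133; exercise value = 7.7250 ≤ continuation, so V_ud = 8.0133
Node dd (S = 52.65): continuation = 1/1.01·[0.4400·14.4525 + 0.5600·27.6150] = 21.6074; exercise value = 22.3500 > continuation, so V_dd = 22.3500 (exercise)
Node u (S = 74.75): continuation = 1/1.01·[0.4400·0.0000 + 0.5600·8.0133] = 4.4430; exercise value = 0.2500 ≤ continuation, so V_u = 4.4430
Node d (S = 58.5): continuation = 1/1.01·[0.4400·8.0133 + 0.5600·22.3500] = 15.8830; exercise value = 16.5000 > continuation, so V_d = 16.5000 (exercise)
Node 0 (S = 65): continuation = 1/1.01·[0.4400·4.4430 + 0.5600·16.5000] = 11.0841; exercise value = 10.0000 ≤ continuation, so V_0 = 11.0841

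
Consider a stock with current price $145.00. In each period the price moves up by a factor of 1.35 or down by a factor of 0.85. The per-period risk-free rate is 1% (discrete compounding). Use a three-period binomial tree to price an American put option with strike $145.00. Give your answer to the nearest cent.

$19.26

Risk-neutral probability p = (1 + 0.01 − 0.85)/(1.35 − 0.85) = 0.1600/0.5000 = 0.3200
Terminal stock prices: S_uuu = 356.8, S_uud = 224.6, S_udd = 141.4, S_ddd = 89.05
Terminal payoffs (K − S): max(-211.8, 0) = 0, max(-79.62, 0) = 0, max(3.571, 0) = 3.571, max(55.95, 0) = 55.95
Node uu (S = 264.3): continuation = 1/1.01·[0.3200·0.0000 + 0.6800·0.0000] = 0.0000; exercise value = 0.0000 ≤ continuation, so V_uu = 0.0000
Node ud (S = 166.4): continuation = 1/1.01·[0.3200·0.0000 + 0.6800·3.5706] = 2.4040; exercise value = 0.0000 ≤ continuation, so V_ud = 2.4040
Node dd (S = 104.8): continuation = 1/1.01·[0.3200·3.5706 + 0.6800·55.9519] = 38.8019; exercise value = 40.2375 > continuation, so V_dd = 40.2375 (exercise)
Node u (S = 195.8): continuation = 1/1.01·[0.3200·0.0000 + 0.6800·2.4040] = 1.6185; exercise value = 0.0000 ≤ continuation, so V_u = 1.6185
Node d (S = 123.2): continuation = 1/1.01·[0.3200·2.4040 + 0.6800·40.2375] = 27.8523; exercise value = 21.7500 ≤ continuation, so V_d = 27.8523
Node 0 (S = 145): continuation = 1/1.01·[0.3200·1.6185 + 0.6800·27.8523] = 19.2648; exercise value = 0.0000 ≤ continuation, so V_0 = 19.2648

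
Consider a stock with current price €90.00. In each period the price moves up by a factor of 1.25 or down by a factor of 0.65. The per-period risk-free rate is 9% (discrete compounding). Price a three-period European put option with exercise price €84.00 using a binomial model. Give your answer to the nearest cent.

€5.27

Risk-neutral probability p = (1 + 0.09 − 0.65)/(1.25 − 0.65) = 0.4400/0.6000 = 0.7333
Terminal stock prices: S_uuu = 175.8, S_uud = 91.41, S_udd = 47.53, S_ddd = 24.72
Terminal payoffs (K − S): max(-91.78, 0) = 0, max(-7.406, 0) = 0, max(36.47, 0) = 36.47, max(59.28, 0) = 59.28
Node uu (S = 140.6): V_uu = 1/1.09·[0.7333·0.0000 + 0.2667·0.0000] = 0.0000
Node ud (S = 73.12): V_ud = 1/1.09·[0.7333·0.0000 + 0.2667·36.4687] = 8.9220
Node dd (S = 38.03): V_dd = 1/1.09·[0.7333·36.4687 + 0.2667·59.2837] = 39.0392
Node u (S = 112.5): V_u = 1/1.09·[0.7333·0.0000 + 0.2667·8.9220] = 2.1828
Node d (S = 58.5): V_d = 1/1.09·[0.7333·8.9220 + 0.2667·39.0392] = 15.5535
Node 0 (S = 90): V_0 = 1/1.09·[0.7333·2.1828 + 0.2667·15.5535] = 5.2736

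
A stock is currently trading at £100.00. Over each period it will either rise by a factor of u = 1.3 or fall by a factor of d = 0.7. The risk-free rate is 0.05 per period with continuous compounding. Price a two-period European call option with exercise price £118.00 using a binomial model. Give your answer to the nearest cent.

£15.82

Risk-neutral probability p = (e^0.05 − 0.7)/(1.3 − 0.7) = 0.3513/0.6000 = 0.5855
Terminal stock prices: S_uu = 169, S_ud = 91, S_dd = 49
Terminal payoffs (S − K): max(51, 0) = 51, max(-27, 0) = 0, max(-69, 0) = 0
Node u (S = 130): V_u = e^(−0.05)·[0.5855·51.0000 + 0.4145·0.0000] = 28.4018
Node d (S = 70): V_d = e^(−0.05)·[0.5855·0.0000 + 0.4145·0.0000] = 0.0000
Node 0 (S = 100): V_0 = e^(−0.05)·[0.5855·28.4018 + 0.4145·0.0000] = 15.8170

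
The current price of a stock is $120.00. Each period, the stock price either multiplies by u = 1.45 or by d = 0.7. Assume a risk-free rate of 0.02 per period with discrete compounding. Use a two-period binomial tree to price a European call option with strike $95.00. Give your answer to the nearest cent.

$40.13

Risk-neutral probability p = (1 + 0.02 − 0.7)/(1.45 − 0.7) = 0.3200/0.7500 = 0.4267
Terminal stock prices: S_uu = 252.3, S_ud = 121.8, S_dd = 58.8
Terminal payoffs (S − K): max(157.3, 0) = 157.3, max(26.8, 0) = 26.8, max(-36.2, 0) = 0
Node u (S = 174): V_u = 1/1.02·[0.4267·157.3000 + 0.5733·26.8000] = 80.8627
Node d (S = 84): V_d = 1/1.02·[0.4267·26.8000 + 0.5733·0.0000] = 11.2105
Node 0 (S = 120): V_0 = 1/1.02·[0.4267·80.8627 + 0.5733·11.2105] = 40.1262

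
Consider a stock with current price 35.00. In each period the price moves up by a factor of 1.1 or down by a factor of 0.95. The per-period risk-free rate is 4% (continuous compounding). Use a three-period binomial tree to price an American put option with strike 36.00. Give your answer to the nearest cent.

1.15

Risk-neutral probability p = (e^0.04 − 0.95)/(1.1 − 0.95) = 0.0908/0.1500 = 0.6054
Terminal stock prices: S_uuu = 46.59, S_uud = 40.23, S_udd = 34.75, S_ddd = 30.01
Terminal payoffs (K − S): max(-10.59, 0) = 0, max(-4.233, 0) = 0, max(1.254, 0) = 1.254, max(5.992, 0) = 5.992
Node uu (S = 42.35): continuation = e^(−0.04)·[0.6054·0.0000 + 0.3946·0.0000] = 0.0000; exercise value = 0.0000 ≤ continuation, so V_uu = 0.0000
Node ud (S = 36.57): continuation = e^(−0.04)·[0.6054·0.0000 + 0.3946·1.2538] = 0.4753; exercise value = 0.0000 ≤ continuation, so V_ud = 0.4753
Node dd (S = 31.59): continuation = e^(−0.04)·[0.6054·1.2538 + 0.3946·5.9919] = 3.0009; exercise value = 4.4125 > continuation, so V_dd = 4.4125 (exercise)
Node u (S = 38.5): continuation = e^(−0.04)·[0.6054·0.0000 + 0.3946·0.4753] = 0.1802; exercise value = 0.0000 ≤ continuation, so V_u = 0.1802
Node d (S = 33.25): continuation = e^(−0.04)·[0.6054·0.4753 + 0.3946·4.4125] = 1.9494; exercise value = 2.7500 > continuation, so V_d = 2.7500 (exercise)
Node 0 (S = 35): continuation = e^(−0.04)·[0.6054·0.1802 + 0.3946·2.7500] = 1.1474; exercise value = 1.0000 ≤ continuation, so V_0 = 1.1474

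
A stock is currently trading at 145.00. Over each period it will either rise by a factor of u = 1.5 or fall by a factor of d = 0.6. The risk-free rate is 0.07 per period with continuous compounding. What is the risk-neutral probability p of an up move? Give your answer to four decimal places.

p = 0.5250

Risk-neutral probability p = (e^0.07 − 0.6)/(1.5 − 0.6) = 0.4725/0.9000 = 0.5250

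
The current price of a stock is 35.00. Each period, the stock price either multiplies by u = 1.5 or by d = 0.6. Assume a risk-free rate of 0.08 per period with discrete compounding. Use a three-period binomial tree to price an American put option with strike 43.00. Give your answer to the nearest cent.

11.96

Risk-neutral probability p = (1 + 0.08 − 0.6)/(1.5 − 0.6) = 0.4800/0.9000 = 0.5333
Terminal stock prices: S_uuu = 118.1, S_uud = 47.25, S_udd = 18.9, S_ddd = 7.56
Terminal payoffs (K − S): max(-75.12, 0) = 0, max(-4.25, 0) = 0, max(24.1, 0) = 24.1, max(35.44, 0) = 35.44
Node uu (S = 78.75): continuation = 1/1.08·[0.5333·0.0000 + 0.4667·0.0000] = 0.0000; exercise value = 0.0000 ≤ continuation, so V_uu = 0.0000
Node ud (S = 31.5): continuation = 1/1.08·[0.5333·0.0000 + 0.4667·24.1000] = 10.4136; exercise value = 11.5000 > continuation, so V_ud = 11.5000 (exercise)
Node dd (S = 12.6): continuation = 1/1.08·[0.5333·24.1000 + 0.4667·35.4400] = 27.2148; exercise value = 30.4000 > continuation, so V_dd = 30.4000 (exercise)
Node u (S = 52.5): continuation = 1/1.08·[0.5333·0.0000 + 0.4667·11.5000] = 4.9691; exercise value = 0.0000 ≤ continuation, so V_u = 4.9691
Node d (S = 21): continuation = 1/1.08·[0.5333·11.5000 + 0.4667·30.4000] = 18.8148; exercise value = 22.0000 > continuation, so V_d = 22.0000 (exercise)
Node 0 (S = 35): continuation = 1/1.08·[0.5333·4.9691 + 0.4667·22.0000] = 11.9601; exercise value = 8.0000 ≤ continuation, so V_0 = 11.9601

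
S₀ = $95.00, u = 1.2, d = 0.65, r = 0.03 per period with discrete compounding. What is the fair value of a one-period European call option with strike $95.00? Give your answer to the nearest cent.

$12.74

Risk-neutral probability p = (1 + 0.03 − 0.65)/(1.2 − 0.65) = 0.3800/0.5500 = 0.6909
Terminal stock prices: S_u = 114, S_d = 61.75
Terminal payoffs (S − K): max(19, 0) = 19, max(-33.25, 0) = 0
Node 0 (S = 95): V_0 = 1/1.03·[0.6909·19.0000 + 0.3091·0.0000] = 12.7449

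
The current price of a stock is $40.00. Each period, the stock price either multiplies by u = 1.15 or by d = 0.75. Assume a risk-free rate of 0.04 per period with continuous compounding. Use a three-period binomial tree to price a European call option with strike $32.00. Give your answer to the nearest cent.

$12.77

Risk-neutral probability p = (e^0.04 − 0.75)/(1.15 − 0.75) = 0.2908/0.4000 = 0.7270
Terminal stock prices: S_uuu = 60.83, S_uud = 39.67, S_udd = 25.88, S_ddd = 16.88
Terminal payoffs (S − K): max(28.83, 0) = 28.83, max(7.675, 0) = 7.675, max(-6.125, 0) = 0, max(-15.12, 0) = 0
Node uu (S = 52.9): V_uu = e^(−0.04)·[0.7270·28.8350 + 0.2730·7.6750] = 22.1547
Node ud (S = 34.5): V_ud = e^(−0.04)·[0.7270·7.6750 + 0.2730·0.0000] = 5.3611
Node dd (S = 22.5): V_dd = e^(−0.04)·[0.7270·0.0000 + 0.2730·0.0000] = 0.0000
Node u (S = 46): V_u = e^(−0.04)·[0.7270·22.1547 + 0.2730·5.3611] = 16.8816
Node d (S = 30): V_d = e^(−0.04)·[0.7270·5.3611 + 0.2730·0.0000] = 3.7449
Node 0 (S = 40): V_0 = e^(−0.04)·[0.7270·16.8816 + 0.2730·3.7449] = 12.7743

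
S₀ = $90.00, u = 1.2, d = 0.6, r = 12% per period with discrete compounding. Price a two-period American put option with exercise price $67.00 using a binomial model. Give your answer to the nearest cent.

Risk-neutral probability p = (1 + 0.12 − 0.6)/(1.2 − 0.6) = 0.5200/0.6000 = 0.8667
Terminal stock prices: S_uu = 129.6, S_ud = 64.8, S_dd = 32.4
Terminal payoffs (K − S): max(-62.6, 0) = 0, max(2.2, 0) = 2.2, max(34.6, 0) = 34.6
Node u (S = 108): continuation = 1/1.12·[0.8667·0.0000 + 0.1333·2.2000] = 0.2619; exercise value = 0.0000 ≤ continuation, so V_u = 0.2619
Node d (S = 54): continuation = 1/1.12·[0.8667·2.2000 + 0.1333·34.6000] = 5.8214; exercise value = 13.0000 > continuation, so V_d = 13.0000 (exercise)
Node 0 (S = 90): continuation = 1/1.12·[0.8667·0.2619 + 0.1333·13.0000] = 1.7503; exercise value = 0.0000 ≤ continuation, so V_0 = 1.7503

$1.75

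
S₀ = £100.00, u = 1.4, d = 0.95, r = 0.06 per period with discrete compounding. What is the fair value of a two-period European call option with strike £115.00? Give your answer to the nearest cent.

£10.23

Risk-neutral probability p = (1 + 0.06 − 0.95)/(1.4 − 0.95) = 0.1100/0.4500 = 0.2444
Terminal stock prices: S_uu = 196, S_ud = 133, S_dd = 90.25
Terminal payoffs (S − K): max(81, 0) = 81, max(18, 0) = 18, max(-24.75, 0) = 0
Node u (S = 140): V_u = 1/1.06·[0.2444·81.0000 + 0.7556·18.0000] = 31.5094
Node d (S = 95): V_d = 1/1.06·[0.2444·18.0000 + 0.7556·0.0000] = 4.1509
Node 0 (S = 100): V_0 = 1/1.06·[0.2444·31.5094 + 0.7556·4.1509] = 10.2251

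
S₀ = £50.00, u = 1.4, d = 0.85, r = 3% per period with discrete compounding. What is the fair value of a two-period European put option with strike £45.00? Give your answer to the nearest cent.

Risk-neutral probability p = (1 + 0.03 − 0.85)/(1.4 − 0.85) = 0.1800/0.5500 = 0.3273
Terminal stock prices: S_uu = 98, S_ud = 59.5, S_dd = 36.12
Terminal payoffs (K − S): max(-53, 0) = 0, max(-14.5, 0) = 0, max(8.875, 0) = 8.875
Node u (S = 70): V_u = 1/1.03·[0.3273·0.0000 + 0.6727·0.0000] = 0.0000
Node d (S = 42.5): V_d = 1/1.03·[0.3273·0.0000 + 0.6727·8.8750] = 5.7966
Node 0 (S = 50): V_0 = 1/1.03·[0.3273·0.0000 + 0.6727·5.7966] = 3.7859

£3.79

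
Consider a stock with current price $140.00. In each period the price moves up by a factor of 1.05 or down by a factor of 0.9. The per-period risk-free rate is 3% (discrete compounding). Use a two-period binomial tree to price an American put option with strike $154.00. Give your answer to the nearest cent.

Risk-neutral probability p = (1 + 0.03 − 0.9)/(1.05 − 0.9) = 0.1300/0.1500 = 0.8667
Terminal stock prices: S_uu = 154.3, S_ud = 132.3, S_dd = 113.4
Terminal payoffs (K − S): max(-0.35, 0) = 0, max(21.7, 0) = 21.7, max(40.6, 0) = 40.6
Node u (S = 147): continuation = 1/1.03·[0.8667·0.0000 + 0.1333·21.7000] = 2.8091; exercise value = 7.0000 > continuation, so V_u = 7.0000 (exercise)
Node d (S = 126): continuation = 1/1.03·[0.8667·21.7000 + 0.1333·40.6000] = 23.5146; exercise value = 28.0000 > continuation, so V_d = 28.0000 (exercise)
Node 0 (S = 140): continuation = 1/1.03·[0.8667·7.0000 + 0.1333·28.0000] = 9.5146; exercise value = 14.0000 > continuation, so V_0 = 14.0000 (exercise)

$14.00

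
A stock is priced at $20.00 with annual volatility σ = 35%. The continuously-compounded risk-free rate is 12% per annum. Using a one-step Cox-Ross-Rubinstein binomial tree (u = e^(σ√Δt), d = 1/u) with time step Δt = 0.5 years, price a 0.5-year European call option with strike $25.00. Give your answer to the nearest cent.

CRR parameters: u = e^(σ√Δt) = e^(0.35·√0.5) = 1.2808, d = 1/u = 0.7808
Per-period rate: rΔt = 0.12·0.5 = 0.06, so R = e^0.06 = 1.0618
Risk-neutral probability p = (e^0.06 − 0.7808)/(1.2808 − 0.7808) = 0.2811/0.5000 = 0.5621
Terminal stock prices: S_u = 25.62, S_d = 15.62
Terminal payoffs (S − K): max(0.6161, 0) = 0.6161, max(-9.385, 0) = 0
Node 0 (S = 20): V_0 = e^(−0.06)·[0.5621·0.6161 + 0.4379·0.0000] = 0.3261

$0.33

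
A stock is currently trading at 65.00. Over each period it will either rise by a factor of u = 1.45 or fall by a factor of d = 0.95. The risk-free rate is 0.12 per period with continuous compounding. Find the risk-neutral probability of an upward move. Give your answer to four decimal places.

Risk-neutral probability p = (e^0.12 − 0.95)/(1.45 − 0.95) = 0.1775/0.5000 = 0.3550

p = 0.3550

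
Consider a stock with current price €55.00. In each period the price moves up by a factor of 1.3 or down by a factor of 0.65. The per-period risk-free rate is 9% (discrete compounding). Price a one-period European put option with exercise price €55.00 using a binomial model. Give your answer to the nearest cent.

€5.71

Risk-neutral probability p = (1 + 0.09 − 0.65)/(1.3 − 0.65) = 0.4400/0.6500 = 0.6769
Terminal stock prices: S_u = 71.5, S_d = 35.75
Terminal payoffs (K − S): max(-16.5, 0) = 0, max(19.25, 0) = 19.25
Node 0 (S = 55): V_0 = 1/1.09·[0.6769·0.0000 + 0.3231·19.2500] = 5.7057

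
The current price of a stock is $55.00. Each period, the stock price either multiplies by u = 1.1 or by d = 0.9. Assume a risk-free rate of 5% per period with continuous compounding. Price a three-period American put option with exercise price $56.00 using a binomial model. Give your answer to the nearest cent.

$1.78

Risk-neutral probability p = (e^0.05 − 0.9)/(1.1 − 0.9) = 0.1513/0.2000 = 0.7564
Terminal stock prices: S_uuu = 73.21, S_uud = 59.9, S_udd = 49.01, S_ddd = 40.1
Terminal payoffs (K − S): max(-17.21, 0) = 0, max(-3.895, 0) = 0, max(6.995, 0) = 6.995, max(15.9, 0) = 15.9
Node uu (S = 66.55): continuation = e^(−0.05)·[0.7564·0.0000 + 0.2436·0.0000] = 0.0000; exercise value = 0.0000 ≤ continuation, so V_uu = 0.0000
Node ud (S = 54.45): continuation = e^(−0.05)·[0.7564·0.0000 + 0.2436·6.9950] = 1.6212; exercise value = 1.5500 ≤ continuation, so V_ud = 1.6212
Node dd (S = 44.55): continuation = e^(−0.05)·[0.7564·6.9950 + 0.2436·15.9050] = 8.7188; exercise value = 11.4500 > continuation, so V_dd = 11.4500 (exercise)
Node u (S = 60.5): continuation = e^(−0.05)·[0.7564·0.0000 + 0.2436·1.6212] = 0.3757; exercise value = 0.0000 ≤ continuation, so V_u = 0.3757
Node d (S = 49.5): continuation = e^(−0.05)·[0.7564·1.6212 + 0.2436·11.4500] = 3.8201; exercise value = 6.5000 > continuation, so V_d = 6.5000 (exercise)
Node 0 (S = 55): continuation = e^(−0.05)·[0.7564·0.3757 + 0.2436·6.5000] = 1.7768; exercise value = 1.0000 ≤ continuation, so V_0 = 1.7768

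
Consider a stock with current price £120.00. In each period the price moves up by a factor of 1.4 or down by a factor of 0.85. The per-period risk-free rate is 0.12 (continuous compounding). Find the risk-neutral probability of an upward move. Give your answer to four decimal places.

Risk-neutral probability p = (e^0.12 − 0.85)/(1.4 − 0.85) = 0.2775/0.5500 = 0.5045

p = 0.5045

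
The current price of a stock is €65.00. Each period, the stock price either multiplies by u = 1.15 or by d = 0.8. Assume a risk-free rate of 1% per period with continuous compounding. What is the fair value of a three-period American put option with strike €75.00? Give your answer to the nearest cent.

Risk-neutral probability p = (e^0.01 − 0.8)/(1.15 − 0.8) = 0.2101/0.3500 = 0.6001
Terminal stock prices: S_uuu = 98.86, S_uud = 68.77, S_udd = 47.84, S_ddd = 33.28
Terminal payoffs (K − S): max(-23.86, 0) = 0, max(6.23, 0) = 6.23, max(27.16, 0) = 27.16, max(41.72, 0) = 41.72
Node uu (S = 85.96): continuation = e^(−0.01)·[0.6001·0.0000 + 0.3999·6.2300] = 2.4663; exercise value = 0.0000 ≤ continuation, so V_uu = 2.4663
Node ud (S = 59.8): continuation = e^(−0.01)·[0.6001·6.2300 + 0.3999·27.1600] = 14.4537; exercise value = 15.2000 > continuation, so V_ud = 15.2000 (exercise)
Node dd (S = 41.6): continuation = e^(−0.01)·[0.6001·27.1600 + 0.3999·41.7200] = 32.6537; exercise value = 33.4000 > continuation, so V_dd = 33.4000 (exercise)
Node u (S = 74.75): continuation = e^(−0.01)·[0.6001·2.4663 + 0.3999·15.2000] = 7.4828; exercise value = 0.2500 ≤ continuation, so V_u = 7.4828
Node d (S = 52): continuation = e^(−0.01)·[0.6001·15.2000 + 0.3999·33.4000] = 22.2537; exercise value = 23.0000 > continuation, so V_d = 23.0000 (exercise)
Node 0 (S = 65): continuation = e^(−0.01)·[0.6001·7.4828 + 0.3999·23.0000] = 13.5512; exercise value = 10.0000 ≤ continuation, so V_0 = 13.5512

€13.55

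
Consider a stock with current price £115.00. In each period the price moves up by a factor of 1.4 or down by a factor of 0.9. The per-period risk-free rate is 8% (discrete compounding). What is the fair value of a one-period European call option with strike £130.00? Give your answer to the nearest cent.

Risk-neutral probability p = (1 + 0.08 − 0.9)/(1.4 − 0.9) = 0.1800/0.5000 = 0.3600
Terminal stock prices: S_u = 161, S_d = 103.5
Terminal payoffs (S − K): max(31, 0) = 31, max(-26.5, 0) = 0
Node 0 (S = 115): V_0 = 1/1.08·[0.3600·31.0000 + 0.6400·0.0000] = 10.3333

£10.33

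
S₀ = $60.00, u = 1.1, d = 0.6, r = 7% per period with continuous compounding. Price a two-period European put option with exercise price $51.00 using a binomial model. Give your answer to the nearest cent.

Risk-neutral probability p = (e^0.07 − 0.6)/(1.1 − 0.6) = 0.4725/0.5000 = 0.9450
Terminal stock prices: S_uu = 72.6, S_ud = 39.6, S_dd = 21.6
Terminal payoffs (K − S): max(-21.6, 0) = 0, max(11.4, 0) = 11.4, max(29.4, 0) = 29.4
Node u (S = 66): V_u = e^(−0.07)·[0.9450·0.0000 + 0.0550·11.4000] = 0.5844
Node d (S = 36): V_d = e^(−0.07)·[0.9450·11.4000 + 0.0550·29.4000] = 11.5521
Node 0 (S = 60): V_0 = e^(−0.07)·[0.9450·0.5844 + 0.0550·11.5521] = 1.1072

$1.11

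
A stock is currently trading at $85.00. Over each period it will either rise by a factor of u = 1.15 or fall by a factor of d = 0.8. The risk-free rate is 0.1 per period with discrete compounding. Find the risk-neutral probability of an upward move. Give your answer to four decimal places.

Risk-neutral probability p = (1 + 0.1 − 0.8)/(1.15 − 0.8) = 0.3000/0.3500 = 0.8571

p = 0.8571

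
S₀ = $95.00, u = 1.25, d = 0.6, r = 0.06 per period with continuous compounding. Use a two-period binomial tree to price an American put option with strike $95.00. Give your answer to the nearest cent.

Risk-neutral probability p = (e^0.06 − 0.6)/(1.25 − 0.6) = 0.4618/0.6500 = 0.7105
Terminal stock prices: S_uu = 148.4, S_ud = 71.25, S_dd = 34.2
Terminal payoffs (K − S): max(-53.44, 0) = 0, max(23.75, 0) = 23.75, max(60.8, 0) = 60.8
Node u (S = 118.8): continuation = e^(−0.06)·[0.7105·0.0000 + 0.2895·23.7500] = 6.4748; exercise value = 0.0000 ≤ continuation, so V_u = 6.4748
Node d (S = 57): continuation = e^(−0.06)·[0.7105·23.7500 + 0.2895·60.8000] = 32.4676; exercise value = 38.0000 > continuation, so V_d = 38.0000 (exercise)
Node 0 (S = 95): continuation = e^(−0.06)·[0.7105·6.4748 + 0.2895·38.0000] = 14.6923; exercise value = 0.0000 ≤ continuation, so V_0 = 14.6923

$14.69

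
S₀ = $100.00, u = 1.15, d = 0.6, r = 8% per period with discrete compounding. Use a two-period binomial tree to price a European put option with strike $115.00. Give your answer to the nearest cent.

$9.86

Risk-neutral probability p = (1 + 0.08 − 0.6)/(1.15 − 0.6) = 0.4800/0.5500 = 0.8727
Terminal stock prices: S_uu = 132.2, S_ud = 69, S_dd = 36
Terminal payoffs (K − S): max(-17.25, 0) = 0, max(46, 0) = 46, max(79, 0) = 79
Node u (S = 115): V_u = 1/1.08·[0.8727·0.0000 + 0.1273·46.0000] = 5.4209
Node d (S = 60): V_d = 1/1.08·[0.8727·46.0000 + 0.1273·79.0000] = 46.4815
Node 0 (S = 100): V_0 = 1/1.08·[0.8727·5.4209 + 0.1273·46.4815] = 9.8581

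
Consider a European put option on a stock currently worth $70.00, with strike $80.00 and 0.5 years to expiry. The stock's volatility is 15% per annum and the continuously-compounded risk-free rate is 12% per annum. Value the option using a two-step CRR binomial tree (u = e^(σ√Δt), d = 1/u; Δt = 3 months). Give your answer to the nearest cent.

CRR parameters: u = e^(σ√Δt) = e^(0.15·√0.25) = 1.0779, d = 1/u = 0.9277
Per-period rate: rΔt = 0.12·0.25 = 0.03, so R = e^0.03 = 1.0305
Risk-neutral probability p = (e^0.03 − 0.9277)/(1.0779 − 0.9277) = 0.1027/0.1501 = 0.6841
Terminal stock prices: S_uu = 81.33, S_ud = 70, S_dd = 60.25
Terminal payoffs (K − S): max(-1.328, 0) = 0, max(10, 0) = 10, max(19.75, 0) = 19.75
Node u (S = 75.45): V_u = e^(−0.03)·[0.6841·0.0000 + 0.3159·10.0000] = 3.0656
Node d (S = 64.94): V_d = e^(−0.03)·[0.6841·10.0000 + 0.3159·19.7504] = 12.6936
Node 0 (S = 70): V_0 = e^(−0.03)·[0.6841·3.0656 + 0.3159·12.6936] = 5.9266

$5.93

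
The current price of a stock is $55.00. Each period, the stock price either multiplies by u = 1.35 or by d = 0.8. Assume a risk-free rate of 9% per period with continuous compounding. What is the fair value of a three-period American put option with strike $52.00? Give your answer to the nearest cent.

Risk-neutral probability p = (e^0.09 − 0.8)/(1.35 − 0.8) = 0.2942/0.5500 = 0.5349
Terminal stock prices: S_uuu = 135.3, S_uud = 80.19, S_udd = 47.52, S_ddd = 28.16
Terminal payoffs (K − S): max(-83.32, 0) = 0, max(-28.19, 0) = 0, max(4.48, 0) = 4.48, max(23.84, 0) = 23.84
Node uu (S = 100.2): continuation = e^(−0.09)·[0.5349·0.0000 + 0.4651·0.0000] = 0.0000; exercise value = 0.0000 ≤ continuation, so V_uu = 0.0000
Node ud (S = 59.4): continuation = e^(−0.09)·[0.5349·0.0000 + 0.4651·4.4800] = 1.9045; exercise value = 0.0000 ≤ continuation, so V_ud = 1.9045
Node dd (S = 35.2): continuation = e^(−0.09)·[0.5349·4.4800 + 0.4651·23.8400] = 12.3244; exercise value = 16.8000 > continuation, so V_dd = 16.8000 (exercise)
Node u (S = 74.25): continuation = e^(−0.09)·[0.5349·0.0000 + 0.4651·1.9045] = 0.8096; exercise value = 0.0000 ≤ continuation, so V_u = 0.8096
Node d (S = 44): continuation = e^(−0.09)·[0.5349·1.9045 + 0.4651·16.8000] = 8.0727; exercise value = 8.0000 ≤ continuation, so V_d = 8.0727
Node 0 (S = 55): continuation = e^(−0.09)·[0.5349·0.8096 + 0.4651·8.0727] = 3.8275; exercise value = 0.0000 ≤ continuation, so V_0 = 3.8275

$3.83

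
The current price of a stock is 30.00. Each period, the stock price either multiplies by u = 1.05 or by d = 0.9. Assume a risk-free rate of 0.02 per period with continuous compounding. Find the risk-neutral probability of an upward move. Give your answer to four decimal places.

p = 0.8013

Risk-neutral probability p = (e^0.02 − 0.9)/(1.05 − 0.9) = 0.1202/0.1500 = 0.8013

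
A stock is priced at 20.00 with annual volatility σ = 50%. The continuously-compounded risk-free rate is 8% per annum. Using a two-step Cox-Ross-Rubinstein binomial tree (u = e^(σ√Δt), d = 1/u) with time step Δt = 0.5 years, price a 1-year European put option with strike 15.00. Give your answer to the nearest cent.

1.34

CRR parameters: u = e^(σ√Δt) = e^(0.5·√0.5) = 1.4241, d = 1/u = 0.7022
Per-period rate: rΔt = 0.08·0.5 = 0.04, so R = e^0.04 = 1.0408
Risk-neutral probability p = (e^0.04 − 0.7022)/(1.4241 − 0.7022) = 0.3386/0.7219 = 0.4691
Terminal stock prices: S_uu = 40.56, S_ud = 20, S_dd = 9.861
Terminal payoffs (K − S): max(-25.56, 0) = 0, max(-5, 0) = 0, max(5.139, 0) = 5.139
Node u (S = 28.48): V_u = e^(−0.04)·[0.4691·0.0000 + 0.5309·0.0000] = 0.0000
Node d (S = 14.04): V_d = e^(−0.04)·[0.4691·0.0000 + 0.5309·5.1386] = 2.6214
Node 0 (S = 20): V_0 = e^(−0.04)·[0.4691·0.0000 + 0.5309·2.6214] = 1.3372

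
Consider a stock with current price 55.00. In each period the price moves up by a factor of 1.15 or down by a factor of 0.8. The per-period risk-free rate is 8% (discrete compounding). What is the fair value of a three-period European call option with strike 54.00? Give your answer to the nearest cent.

13.33

Risk-neutral probability p = (1 + 0.08 − 0.8)/(1.15 − 0.8) = 0.2800/0.3500 = 0.8000
Terminal stock prices: S_uuu = 83.65, S_uud = 58.19, S_udd = 40.48, S_ddd = 28.16
Terminal payoffs (S − K): max(29.65, 0) = 29.65, max(4.19, 0) = 4.19, max(-13.52, 0) = 0, max(-25.84, 0) = 0
Node uu (S = 72.74): V_uu = 1/1.08·[0.8000·29.6481 + 0.2000·4.1900] = 22.7375
Node ud (S = 50.6): V_ud = 1/1.08·[0.8000·4.1900 + 0.2000·0.0000] = 3.1037
Node dd (S = 35.2): V_dd = 1/1.08·[0.8000·0.0000 + 0.2000·0.0000] = 0.0000
Node u (S = 63.25): V_u = 1/1.08·[0.8000·22.7375 + 0.2000·3.1037] = 17.4174
Node d (S = 44): V_d = 1/1.08·[0.8000·3.1037 + 0.2000·0.0000] = 2.2990
Node 0 (S = 55): V_0 = 1/1.08·[0.8000·17.4174 + 0.2000·2.2990] = 13.3275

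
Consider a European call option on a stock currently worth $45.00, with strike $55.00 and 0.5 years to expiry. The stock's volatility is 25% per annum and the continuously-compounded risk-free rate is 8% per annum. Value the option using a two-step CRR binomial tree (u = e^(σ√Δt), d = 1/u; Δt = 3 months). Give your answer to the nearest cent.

CRR parameters: u = e^(σ√Δt) = e^(0.25·√0.25) = 1.1331, d = 1/u = 0.8825
Per-period rate: rΔt = 0.08·0.25 = 0.02, so R = e^0.02 = 1.0202
Risk-neutral probability p = (e^0.02 − 0.8825)/(1.1331 − 0.8825) = 0.1377/0.2507 = 0.5494
Terminal stock prices: S_uu = 57.78, S_ud = 45, S_dd = 35.05
Terminal payoffs (S − K): max(2.781, 0) = 2.781, max(-10, 0) = 0, max(-19.95, 0) = 0
Node u (S = 50.99): V_u = e^(−0.02)·[0.5494·2.7811 + 0.4506·0.0000] = 1.4977
Node d (S = 39.71): V_d = e^(−0.02)·[0.5494·0.0000 + 0.4506·0.0000] = 0.0000
Node 0 (S = 45): V_0 = e^(−0.02)·[0.5494·1.4977 + 0.4506·0.0000] = 0.8065

$0.81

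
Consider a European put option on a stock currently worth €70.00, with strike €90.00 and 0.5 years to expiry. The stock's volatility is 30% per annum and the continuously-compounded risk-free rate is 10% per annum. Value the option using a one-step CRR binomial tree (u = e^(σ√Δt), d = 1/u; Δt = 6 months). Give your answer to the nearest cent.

€15.61

CRR parameters: u = e^(σ√Δt) = e^(0.3·√0.5) = 1.2363, d = 1/u = 0.8089
Per-period rate: rΔt = 0.1·0.5 = 0.05, so R = e^0.05 = 1.0513
Risk-neutral probability p = (e^0.05 − 0.8089)/(1.2363 − 0.8089) = 0.2424/0.4275 = 0.5671
Terminal stock prices: S_u = 86.54, S_d = 56.62
Terminal payoffs (K − S): max(3.458, 0) = 3.458, max(33.38, 0) = 33.38
Node 0 (S = 70): V_0 = e^(−0.05)·[0.5671·3.4582 + 0.4329·33.3799] = 15.6106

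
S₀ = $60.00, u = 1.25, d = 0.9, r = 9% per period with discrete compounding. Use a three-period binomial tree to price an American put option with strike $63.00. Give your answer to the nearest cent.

Risk-neutral probability p = (1 + 0.09 − 0.9)/(1.25 − 0.9) = 0.1900/0.3500 = 0.5429
Terminal stock prices: S_uuu = 117.2, S_uud = 84.38, S_udd = 60.75, S_ddd = 43.74
Terminal payoffs (K − S): max(-54.19, 0) = 0, max(-21.38, 0) = 0, max(2.25, 0) = 2.25, max(19.26, 0) = 19.26
Node uu (S = 93.75): continuation = 1/1.09·[0.5429·0.0000 + 0.4571·0.0000] = 0.0000; exercise value = 0.0000 ≤ continuation, so V_uu = 0.0000
Node ud (S = 67.5): continuation = 1/1.09·[0.5429·0.0000 + 0.4571·2.2500] = 0.9436; exercise value = 0.0000 ≤ continuation, so V_ud = 0.9436
Node dd (S = 48.6): continuation = 1/1.09·[0.5429·2.2500 + 0.4571·19.2600] = 9.1982; exercise value = 14.4000 > continuation, so V_dd = 14.4000 (exercise)
Node u (S = 75): continuation = 1/1.09·[0.5429·0.0000 + 0.4571·0.9436] = 0.3958; exercise value = 0.0000 ≤ continuation, so V_u = 0.3958
Node d (S = 54): continuation = 1/1.09·[0.5429·0.9436 + 0.4571·14.4000] = 6.5093; exercise value = 9.0000 > continuation, so V_d = 9.0000 (exercise)
Node 0 (S = 60): continuation = 1/1.09·[0.5429·0.3958 + 0.4571·9.0000] = 3.9717; exercise value = 3.0000 ≤ continuation, so V_0 = 3.9717

$3.97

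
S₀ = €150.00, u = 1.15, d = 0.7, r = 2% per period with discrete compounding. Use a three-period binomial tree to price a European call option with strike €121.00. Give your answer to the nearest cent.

Risk-neutral probability p = (1 + 0.02 − 0.7)/(1.15 − 0.7) = 0.3200/0.4500 = 0.7111
Terminal stock prices: S_uuu = 228.1, S_uud = 138.9, S_udd = 84.52, S_ddd = 51.45
Terminal payoffs (S − K): max(107.1, 0) = 107.1, max(17.86, 0) = 17.86, max(-36.48, 0) = 0, max(-69.55, 0) = 0
Node uu (S = 198.4): V_uu = 1/1.02·[0.7111·107.1312 + 0.2889·17.8625] = 79.7475
Node ud (S = 120.7): V_ud = 1/1.02·[0.7111·17.8625 + 0.2889·0.0000] = 12.4532
Node dd (S = 73.5): V_dd = 1/1.02·[0.7111·0.0000 + 0.2889·0.0000] = 0.0000
Node u (S = 172.5): V_u = 1/1.02·[0.7111·79.7475 + 0.2889·12.4532] = 59.1245
Node d (S = 105): V_d = 1/1.02·[0.7111·12.4532 + 0.2889·0.0000] = 8.6819
Node 0 (S = 150): V_0 = 1/1.02·[0.7111·59.1245 + 0.2889·8.6819] = 43.6786

€43.68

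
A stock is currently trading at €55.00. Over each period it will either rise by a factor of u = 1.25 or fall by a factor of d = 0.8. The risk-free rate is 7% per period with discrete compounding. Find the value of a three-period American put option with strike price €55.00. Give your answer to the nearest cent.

Risk-neutral probability p = (1 + 0.07 − 0.8)/(1.25 − 0.8) = 0.2700/0.4500 = 0.6000
Terminal stock prices: S_uuu = 107.4, S_uud = 68.75, S_udd = 44, S_ddd = 28.16
Terminal payoffs (K − S): max(-52.42, 0) = 0, max(-13.75, 0) = 0, max(11, 0) = 11, max(26.84, 0) = 26.84
Node uu (S = 85.94): continuation = 1/1.07·[0.6000·0.0000 + 0.4000·0.0000] = 0.0000; exercise value = 0.0000 ≤ continuation, so V_uu = 0.0000
Node ud (S = 55): continuation = 1/1.07·[0.6000·0.0000 + 0.4000·11.0000] = 4.1121; exercise value = 0.0000 ≤ continuation, so V_ud = 4.1121
Node dd (S = 35.2): continuation = 1/1.07·[0.6000·11.0000 + 0.4000·26.8400] = 16.2019; exercise value = 19.8000 > continuation, so V_dd = 19.8000 (exercise)
Node u (S = 68.75): continuation = 1/1.07·[0.6000·0.0000 + 0.4000·4.1121] = 1.5373; exercise value = 0.0000 ≤ continuation, so V_u = 1.5373
Node d (S = 44): continuation = 1/1.07·[0.6000·4.1121 + 0.4000·19.8000] = 9.7077; exercise value = 11.0000 > continuation, so V_d = 11.0000 (exercise)
Node 0 (S = 55): continuation = 1/1.07·[0.6000·1.5373 + 0.4000·11.0000] = 4.9742; exercise value = 0.0000 ≤ continuation, so V_0 = 4.9742

€4.97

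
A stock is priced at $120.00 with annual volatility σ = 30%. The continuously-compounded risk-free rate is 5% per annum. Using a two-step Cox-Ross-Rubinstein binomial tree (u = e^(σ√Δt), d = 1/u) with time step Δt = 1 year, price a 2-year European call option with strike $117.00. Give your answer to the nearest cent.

CRR parameters: u = e^(σ√Δt) = e^(0.3·√1) = 1.3499, d = 1/u = 0.7408
Per-period rate: rΔt = 0.05·1 = 0.05, so R = e^0.05 = 1.0513
Risk-neutral probability p = (e^0.05 − 0.7408)/(1.3499 − 0.7408) = 0.3105/0.6090 = 0.5097
Terminal stock prices: S_uu = 218.7, S_ud = 120, S_dd = 65.86
Terminal payoffs (S − K): max(101.7, 0) = 101.7, max(3, 0) = 3, max(-51.14, 0) = 0
Node u (S = 162): V_u = e^(−0.05)·[0.5097·101.6543 + 0.4903·3.0000] = 50.6892
Node d (S = 88.9): V_d = e^(−0.05)·[0.5097·3.0000 + 0.4903·0.0000] = 1.4546
Node 0 (S = 120): V_0 = e^(−0.05)·[0.5097·50.6892 + 0.4903·1.4546] = 25.2566

$25.26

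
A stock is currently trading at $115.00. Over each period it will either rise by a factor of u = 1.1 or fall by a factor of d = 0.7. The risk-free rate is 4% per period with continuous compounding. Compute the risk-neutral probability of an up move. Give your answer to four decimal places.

p = 0.8520

Risk-neutral probability p = (e^0.04 − 0.7)/(1.1 − 0.7) = 0.3408/0.4000 = 0.8520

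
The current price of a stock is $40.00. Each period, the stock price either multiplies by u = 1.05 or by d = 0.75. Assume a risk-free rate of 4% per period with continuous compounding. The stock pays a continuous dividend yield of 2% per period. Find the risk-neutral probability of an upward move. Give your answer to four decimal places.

p = 0.9007

Per-period risk-free factor R = e^0.04 = 1.0408; dividend-adjusted growth = e^(0.04−0.02) = 1.0202.
Risk-neutral probability p = (1.0202 − 0.75)/(1.05 − 0.75) = 0.2702/0.3000 = 0.9007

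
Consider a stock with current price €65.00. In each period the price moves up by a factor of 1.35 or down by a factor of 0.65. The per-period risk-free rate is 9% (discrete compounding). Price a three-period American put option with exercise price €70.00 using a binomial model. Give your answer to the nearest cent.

€12.00

Risk-neutral probability p = (1 + 0.09 − 0.65)/(1.35 − 0.65) = 0.4400/0.7000 = 0.6286
Terminal stock prices: S_uuu = 159.9, S_uud = 77, S_udd = 37.07, S_ddd = 17.85
Terminal payoffs (K − S): max(-89.92, 0) = 0, max(-7.001, 0) = 0, max(32.93, 0) = 32.93, max(52.15, 0) = 52.15
Node uu (S = 118.5): continuation = 1/1.09·[0.6286·0.0000 + 0.3714·0.0000] = 0.0000; exercise value = 0.0000 ≤ continuation, so V_uu = 0.0000
Node ud (S = 57.04): continuation = 1/1.09·[0.6286·0.0000 + 0.3714·32.9256] = 11.2197; exercise value = 12.9625 > continuation, so V_ud = 12.9625 (exercise)
Node dd (S = 27.46): continuation = 1/1.09·[0.6286·32.9256 + 0.3714·52.1494] = 36.7577; exercise value = 42.5375 > continuation, so V_dd = 42.5375 (exercise)
Node u (S = 87.75): continuation = 1/1.09·[0.6286·0.0000 + 0.3714·12.9625] = 4.4171; exercise value = 0.0000 ≤ continuation, so V_u = 4.4171
Node d (S = 42.25): continuation = 1/1.09·[0.6286·12.9625 + 0.3714·42.5375] = 21.9702; exercise value = 27.7500 > continuation, so V_d = 27.7500 (exercise)
Node 0 (S = 65): continuation = 1/1.09·[0.6286·4.4171 + 0.3714·27.7500] = 12.0033; exercise value = 5.0000 ≤ continuation, so V_0 = 12.0033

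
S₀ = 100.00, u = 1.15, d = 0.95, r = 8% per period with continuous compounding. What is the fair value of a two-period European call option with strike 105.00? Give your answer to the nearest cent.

11.92

Risk-neutral probability p = (e^0.08 − 0.95)/(1.15 − 0.95) = 0.1333/0.2000 = 0.6664
Terminal stock prices: S_uu = 132.2, S_ud = 109.2, S_dd = 90.25
Terminal payoffs (S − K): max(27.25, 0) = 27.25, max(4.25, 0) = 4.25, max(-14.75, 0) = 0
Node u (S = 115): V_u = e^(−0.08)·[0.6664·27.2500 + 0.3336·4.2500] = 18.0728
Node d (S = 95): V_d = e^(−0.08)·[0.6664·4.2500 + 0.3336·0.0000] = 2.6146
Node 0 (S = 100): V_0 = e^(−0.08)·[0.6664·18.0728 + 0.3336·2.6146] = 11.9234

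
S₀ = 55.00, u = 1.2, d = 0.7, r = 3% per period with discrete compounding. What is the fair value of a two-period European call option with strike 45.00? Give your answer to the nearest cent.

Risk-neutral probability p = (1 + 0.03 − 0.7)/(1.2 − 0.7) = 0.3300/0.5000 = 0.6600
Terminal stock prices: S_uu = 79.2, S_ud = 46.2, S_dd = 26.95
Terminal payoffs (S − K): max(34.2, 0) = 34.2, max(1.2, 0) = 1.2, max(-18.05, 0) = 0
Node u (S = 66): V_u = 1/1.03·[0.6600·34.2000 + 0.3400·1.2000] = 22.3107
Node d (S = 38.5): V_d = 1/1.03·[0.6600·1.2000 + 0.3400·0.0000] = 0.7689
Node 0 (S = 55): V_0 = 1/1.03·[0.6600·22.3107 + 0.3400·0.7689] = 14.5500

14.55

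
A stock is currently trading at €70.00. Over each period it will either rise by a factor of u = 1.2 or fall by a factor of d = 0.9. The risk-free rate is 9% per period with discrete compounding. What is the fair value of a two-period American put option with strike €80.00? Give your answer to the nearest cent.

Risk-neutral probability p = (1 + 0.09 − 0.9)/(1.2 − 0.9) = 0.1900/0.3000 = 0.6333
Terminal stock prices: S_uu = 100.8, S_ud = 75.6, S_dd = 56.7
Terminal payoffs (K − S): max(-20.8, 0) = 0, max(4.4, 0) = 4.4, max(23.3, 0) = 23.3
Node u (S = 84): continuation = 1/1.09·[0.6333·0.0000 + 0.3667·4.4000] = 1.4801; exercise value = 0.0000 ≤ continuation, so V_u = 1.4801
Node d (S = 63): continuation = 1/1.09·[0.6333·4.4000 + 0.3667·23.3000] = 10.3945; exercise value = 17.0000 > continuation, so V_d = 17.0000 (exercise)
Node 0 (S = 70): continuation = 1/1.09·[0.6333·1.4801 + 0.3667·17.0000] = 6.5787; exercise value = 10.0000 > continuation, so V_0 = 10.0000 (exercise)

€10.00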